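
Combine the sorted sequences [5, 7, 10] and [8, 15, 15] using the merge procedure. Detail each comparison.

Merging process:

Compare 5 vs 8: take 5 from left. Merged: [5]
Compare 7 vs 8: take 7 from left. Merged: [5, 7]
Compare 10 vs 8: take 8 from right. Merged: [5, 7, 8]
Compare 10 vs 15: take 10 from left. Merged: [5, 7, 8, 10]
Append remaining from right: [15, 15]. Merged: [5, 7, 8, 10, 15, 15]

Final merged array: [5, 7, 8, 10, 15, 15]
Total comparisons: 4

The merged array is [5, 7, 8, 10, 15, 15], requiring 4 comparisons. The merge step runs in O(n) time where n is the total number of elements.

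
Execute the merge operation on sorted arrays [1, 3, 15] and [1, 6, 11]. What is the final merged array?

Merging process:

Compare 1 vs 1: take 1 from left. Merged: [1]
Compare 3 vs 1: take 1 from right. Merged: [1, 1]
Compare 3 vs 6: take 3 from left. Merged: [1, 1, 3]
Compare 15 vs 6: take 6 from right. Merged: [1, 1, 3, 6]
Compare 15 vs 11: take 11 from right. Merged: [1, 1, 3, 6, 11]
Append remaining from left: [15]. Merged: [1, 1, 3, 6, 11, 15]

Final merged array: [1, 1, 3, 6, 11, 15]
Total comparisons: 5

The merged array is [1, 1, 3, 6, 11, 15], requiring 5 comparisons. The merge step runs in O(n) time where n is the total number of elements.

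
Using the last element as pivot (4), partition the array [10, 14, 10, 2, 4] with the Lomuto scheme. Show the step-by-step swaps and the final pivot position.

Lomuto partition with pivot = 4:

Initial array: [10, 14, 10, 2, 4]

arr[0]=10 > 4: no swap
arr[1]=14 > 4: no swap
arr[2]=10 > 4: no swap
arr[3]=2 <= 4: swap with position 0, array becomes [2, 14, 10, 10, 4]

Place pivot at position 1: [2, 4, 10, 10, 14]
Pivot position: 1

After partitioning with pivot 4, the array becomes [2, 4, 10, 10, 14]. The pivot is placed at index 1. All elements to the left of the pivot are <= 4, and all elements to the right are > 4.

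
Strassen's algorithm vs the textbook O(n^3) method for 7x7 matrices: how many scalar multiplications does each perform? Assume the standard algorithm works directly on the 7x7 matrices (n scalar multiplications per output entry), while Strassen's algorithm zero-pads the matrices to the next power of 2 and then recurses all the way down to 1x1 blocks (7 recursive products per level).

Matrix multiplication for 7x7 matrices:

Strassen's algorithm requires power-of-2 dimensions. Pad 7x7 to 8x8 (next power of 2).

Standard algorithm: 7^3 = 343 multiplications
Strassen's algorithm: 7^(log2(8)) = 7^3 = 343 multiplications
Savings: 343 - 343 = 0 multiplications

Standard: 343 multiplications (7^3). Strassen: 343 multiplications (7^3, after padding to 8x8). Strassen reduces 8 recursive multiplications to 7 at each level.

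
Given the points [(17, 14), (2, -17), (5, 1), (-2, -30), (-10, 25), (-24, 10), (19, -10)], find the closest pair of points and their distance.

Computing all pairwise distances among 7 points:

d((17, 14), (2, -17)) = 34.4384
d((17, 14), (5, 1)) = 17.6918
d((17, 14), (-2, -30)) = 47.927
d((17, 14), (-10, 25)) = 29.1548
d((17, 14), (-24, 10)) = 41.1947
d((17, 14), (19, -10)) = 24.0832
d((2, -17), (5, 1)) = 18.2483
d((2, -17), (-2, -30)) = 13.6015 <-- minimum
d((2, -17), (-10, 25)) = 43.6807
d((2, -17), (-24, 10)) = 37.4833
d((2, -17), (19, -10)) = 18.3848
d((5, 1), (-2, -30)) = 31.7805
d((5, 1), (-10, 25)) = 28.3019
d((5, 1), (-24, 10)) = 30.3645
d((5, 1), (19, -10)) = 17.8045
d((-2, -30), (-10, 25)) = 55.5788
d((-2, -30), (-24, 10)) = 45.6508
d((-2, -30), (19, -10)) = 29.0
d((-10, 25), (-24, 10)) = 20.5183
d((-10, 25), (19, -10)) = 45.4533
d((-24, 10), (19, -10)) = 47.4236

Closest pair: (2, -17) and (-2, -30) with distance 13.6015

The closest pair is (2, -17) and (-2, -30) with Euclidean distance 13.6015. For 7 points, brute-force pairwise comparison is shown above. For large n, the divide-and-conquer algorithm (sort by x, recurse on halves, check the dividing strip) achieves O(n log n).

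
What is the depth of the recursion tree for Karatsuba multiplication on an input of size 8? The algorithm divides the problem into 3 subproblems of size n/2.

For divide and conquer with division factor 2:

Problem sizes at each level:
Level 0: 8
Level 1: 4
Level 2: 2
Level 3: 1

The root is level 0 and the size-1 base case is level 3 (the tree spans levels 0 through 3, i.e. 4 levels counting the root), so the depth is the number of divisions: log_2(8) = 3

The recursion tree depth is log_2(8) = 3. At each level, the problem size is divided by 2, so it takes 3 divisions to reduce to a base case of size 1. The algorithm makes 3 recursive calls at each level.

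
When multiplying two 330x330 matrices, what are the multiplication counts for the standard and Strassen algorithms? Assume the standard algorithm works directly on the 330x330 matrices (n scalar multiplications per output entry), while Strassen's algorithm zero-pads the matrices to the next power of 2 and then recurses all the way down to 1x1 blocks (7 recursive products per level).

Matrix multiplication for 330x330 matrices:

Strassen's algorithm requires power-of-2 dimensions. Pad 330x330 to 512x512 (next power of 2).

Standard algorithm: 330^3 = 35937000 multiplications
Strassen's algorithm: 7^(log2(512)) = 7^9 = 40353607 multiplications
Difference: 35937000 - 40353607 = -4416607 (Strassen uses MORE here due to padding overhead — for small or just-over-power-of-2 n, padding can outweigh the per-level savings)

Standard: 35937000 multiplications (330^3). Strassen: 40353607 multiplications (7^9, after padding to 512x512). Strassen reduces 8 recursive multiplications to 7 at each level.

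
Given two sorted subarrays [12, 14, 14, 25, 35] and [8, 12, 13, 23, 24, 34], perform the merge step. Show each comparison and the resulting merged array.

Merging process:

Compare 12 vs 8: take 8 from right. Merged: [8]
Compare 12 vs 12: take 12 from left. Merged: [8, 12]
Compare 14 vs 12: take 12 from right. Merged: [8, 12, 12]
Compare 14 vs 13: take 13 from right. Merged: [8, 12, 12, 13]
Compare 14 vs 23: take 14 from left. Merged: [8, 12, 12, 13, 14]
Compare 14 vs 23: take 14 from left. Merged: [8, 12, 12, 13, 14, 14]
Compare 25 vs 23: take 23 from right. Merged: [8, 12, 12, 13, 14, 14, 23]
Compare 25 vs 24: take 24 from right. Merged: [8, 12, 12, 13, 14, 14, 23, 24]
Compare 25 vs 34: take 25 from left. Merged: [8, 12, 12, 13, 14, 14, 23, 24, 25]
Compare 35 vs 34: take 34 from right. Merged: [8, 12, 12, 13, 14, 14, 23, 24, 25, 34]
Append remaining from left: [35]. Merged: [8, 12, 12, 13, 14, 14, 23, 24, 25, 34, 35]

Final merged array: [8, 12, 12, 13, 14, 14, 23, 24, 25, 34, 35]
Total comparisons: 10

The merged array is [8, 12, 12, 13, 14, 14, 23, 24, 25, 34, 35], requiring 10 comparisons. The merge step runs in O(n) time where n is the total number of elements.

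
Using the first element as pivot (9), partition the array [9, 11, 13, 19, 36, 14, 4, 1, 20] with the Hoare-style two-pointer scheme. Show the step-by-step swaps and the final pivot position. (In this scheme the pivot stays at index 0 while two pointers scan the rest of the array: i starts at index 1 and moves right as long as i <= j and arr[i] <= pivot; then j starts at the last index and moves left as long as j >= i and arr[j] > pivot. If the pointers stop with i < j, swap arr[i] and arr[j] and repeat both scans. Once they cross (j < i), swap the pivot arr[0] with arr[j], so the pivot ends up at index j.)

Hoare-style two-pointer partition with pivot = 9:

Initial array: [9, 11, 13, 19, 36, 14, 4, 1, 20]

Pointers start at i = 1, j = 8.
i stops at index 1 (arr[1]=11 > 9), j stops at index 7 (arr[7]=1 <= 9): swap arr[1] and arr[7], array becomes [9, 1, 13, 19, 36, 14, 4, 11, 20]
i stops at index 2 (arr[2]=13 > 9), j stops at index 6 (arr[6]=4 <= 9): swap arr[2] and arr[6], array becomes [9, 1, 4, 19, 36, 14, 13, 11, 20]
i ends at 3, j ends at 2: the pointers have crossed (j < i), so scanning stops.

Swap pivot arr[0] with arr[2] to place pivot at position 2: [4, 1, 9, 19, 36, 14, 13, 11, 20]
Pivot position: 2

After partitioning with pivot 9, the array becomes [4, 1, 9, 19, 36, 14, 13, 11, 20]. The pivot is placed at index 2. All elements to the left of the pivot are <= 9, and all elements to the right are > 9.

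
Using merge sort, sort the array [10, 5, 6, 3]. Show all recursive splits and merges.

Merge sort trace:

Split: [10, 5, 6, 3] -> [10, 5] and [6, 3]
  Split: [10, 5] -> [10] and [5]
  Merge: [10] + [5] -> [5, 10]
  Split: [6, 3] -> [6] and [3]
  Merge: [6] + [3] -> [3, 6]
Merge: [5, 10] + [3, 6] -> [3, 5, 6, 10]

Final sorted array: [3, 5, 6, 10]

The merge sort proceeds by recursively splitting the array and merging sorted halves.
After all merges, the sorted array is [3, 5, 6, 10].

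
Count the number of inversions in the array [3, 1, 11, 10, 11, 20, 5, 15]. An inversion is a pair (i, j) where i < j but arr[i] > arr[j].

Finding inversions in [3, 1, 11, 10, 11, 20, 5, 15]:

(0, 1): arr[0]=3 > arr[1]=1
(2, 3): arr[2]=11 > arr[3]=10
(2, 6): arr[2]=11 > arr[6]=5
(3, 6): arr[3]=10 > arr[6]=5
(4, 6): arr[4]=11 > arr[6]=5
(5, 6): arr[5]=20 > arr[6]=5
(5, 7): arr[5]=20 > arr[7]=15

Total inversions: 7

The array has 7 inversion(s): (0,1), (2,3), (2,6), (3,6), (4,6), (5,6), (5,7). Each pair (i,j) satisfies i < j and arr[i] > arr[j].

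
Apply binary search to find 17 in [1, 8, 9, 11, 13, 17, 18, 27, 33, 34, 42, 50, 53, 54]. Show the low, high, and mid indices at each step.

Binary search for 17 in [1, 8, 9, 11, 13, 17, 18, 27, 33, 34, 42, 50, 53, 54]:

lo=0, hi=13, mid=6, arr[mid]=18 -> 18 > 17, search left half
lo=0, hi=5, mid=2, arr[mid]=9 -> 9 < 17, search right half
lo=3, hi=5, mid=4, arr[mid]=13 -> 13 < 17, search right half
lo=5, hi=5, mid=5, arr[mid]=17 -> Found target at index 5!

Binary search finds 17 at index 5 after 4 comparisons. The search repeatedly halves the search space by comparing with the middle element.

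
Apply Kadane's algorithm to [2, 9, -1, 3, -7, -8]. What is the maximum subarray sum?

Using Kadane's algorithm on [2, 9, -1, 3, -7, -8]:

Scanning through the array:
Position 1 (value 9): max_ending_here = 11, max_so_far = 11
Position 2 (value -1): max_ending_here = 10, max_so_far = 11
Position 3 (value 3): max_ending_here = 13, max_so_far = 13
Position 4 (value -7): max_ending_here = 6, max_so_far = 13
Position 5 (value -8): max_ending_here = -2, max_so_far = 13

Maximum subarray: [2, 9, -1, 3]
Maximum sum: 13

The maximum subarray is [2, 9, -1, 3] with sum 13. This subarray runs from index 0 to index 3.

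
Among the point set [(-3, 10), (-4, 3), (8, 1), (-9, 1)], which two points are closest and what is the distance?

Computing all pairwise distances among 4 points:

d((-3, 10), (-4, 3)) = 7.0711
d((-3, 10), (8, 1)) = 14.2127
d((-3, 10), (-9, 1)) = 10.8167
d((-4, 3), (8, 1)) = 12.1655
d((-4, 3), (-9, 1)) = 5.3852 <-- minimum
d((8, 1), (-9, 1)) = 17.0

Closest pair: (-4, 3) and (-9, 1) with distance 5.3852

The closest pair is (-4, 3) and (-9, 1) with Euclidean distance 5.3852. For 4 points, brute-force pairwise comparison is shown above. For large n, the divide-and-conquer algorithm (sort by x, recurse on halves, check the dividing strip) achieves O(n log n).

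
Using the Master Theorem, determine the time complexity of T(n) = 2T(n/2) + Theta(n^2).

Master Theorem for T(n) = 2T(n/2) + O(n^2):

a = 2, b = 2, c = 2
log_b(a) = log_2(2) = 1.0000

Case 3: c = 2 > log_2(2) = 1.0000
T(n) = O(n^2) = O(n^2)

For T(n) = 2T(n/2) + O(n^2): log_2(2) = 1.0000. This is Case 3 of the Master Theorem (c > log_b(a), work dominated by root), giving O(n^2).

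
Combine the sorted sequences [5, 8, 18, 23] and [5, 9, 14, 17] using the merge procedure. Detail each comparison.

Merging process:

Compare 5 vs 5: take 5 from left. Merged: [5]
Compare 8 vs 5: take 5 from right. Merged: [5, 5]
Compare 8 vs 9: take 8 from left. Merged: [5, 5, 8]
Compare 18 vs 9: take 9 from right. Merged: [5, 5, 8, 9]
Compare 18 vs 14: take 14 from right. Merged: [5, 5, 8, 9, 14]
Compare 18 vs 17: take 17 from right. Merged: [5, 5, 8, 9, 14, 17]
Append remaining from left: [18, 23]. Merged: [5, 5, 8, 9, 14, 17, 18, 23]

Final merged array: [5, 5, 8, 9, 14, 17, 18, 23]
Total comparisons: 6

The merged array is [5, 5, 8, 9, 14, 17, 18, 23], requiring 6 comparisons. The merge step runs in O(n) time where n is the total number of elements.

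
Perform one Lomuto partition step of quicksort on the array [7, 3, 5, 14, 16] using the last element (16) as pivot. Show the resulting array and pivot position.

Lomuto partition with pivot = 16:

Initial array: [7, 3, 5, 14, 16]

arr[0]=7 <= 16: swap with position 0, array becomes [7, 3, 5, 14, 16]
arr[1]=3 <= 16: swap with position 1, array becomes [7, 3, 5, 14, 16]
arr[2]=5 <= 16: swap with position 2, array becomes [7, 3, 5, 14, 16]
arr[3]=14 <= 16: swap with position 3, array becomes [7, 3, 5, 14, 16]

Place pivot at position 4: [7, 3, 5, 14, 16]
Pivot position: 4

After partitioning with pivot 16, the array becomes [7, 3, 5, 14, 16]. The pivot is placed at index 4. All elements to the left of the pivot are <= 16, and all elements to the right are > 16.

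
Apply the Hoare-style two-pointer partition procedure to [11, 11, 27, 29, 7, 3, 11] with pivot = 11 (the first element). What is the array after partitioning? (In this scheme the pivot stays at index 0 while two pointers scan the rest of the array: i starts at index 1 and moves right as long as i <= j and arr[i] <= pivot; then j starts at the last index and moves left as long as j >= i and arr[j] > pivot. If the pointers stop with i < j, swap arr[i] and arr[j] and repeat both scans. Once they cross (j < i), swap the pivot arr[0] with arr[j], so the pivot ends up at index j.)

Hoare-style two-pointer partition with pivot = 11:

Initial array: [11, 11, 27, 29, 7, 3, 11]

Pointers start at i = 1, j = 6.
i stops at index 2 (arr[2]=27 > 11), j stops at index 6 (arr[6]=11 <= 11): swap arr[2] and arr[6], array becomes [11, 11, 11, 29, 7, 3, 27]
i stops at index 3 (arr[3]=29 > 11), j stops at index 5 (arr[5]=3 <= 11): swap arr[3] and arr[5], array becomes [11, 11, 11, 3, 7, 29, 27]
i ends at 5, j ends at 4: the pointers have crossed (j < i), so scanning stops.

Swap pivot arr[0] with arr[4] to place pivot at position 4: [7, 11, 11, 3, 11, 29, 27]
Pivot position: 4

After partitioning with pivot 11, the array becomes [7, 11, 11, 3, 11, 29, 27]. The pivot is placed at index 4. All elements to the left of the pivot are <= 11, and all elements to the right are > 11.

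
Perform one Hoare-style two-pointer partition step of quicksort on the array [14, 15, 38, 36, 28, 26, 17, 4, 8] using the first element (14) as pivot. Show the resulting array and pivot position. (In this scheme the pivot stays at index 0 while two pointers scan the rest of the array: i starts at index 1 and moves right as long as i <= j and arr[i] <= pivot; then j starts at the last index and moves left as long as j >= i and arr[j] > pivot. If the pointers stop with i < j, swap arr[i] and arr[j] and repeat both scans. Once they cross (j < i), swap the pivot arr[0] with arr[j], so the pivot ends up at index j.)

Hoare-style two-pointer partition with pivot = 14:

Initial array: [14, 15, 38, 36, 28, 26, 17, 4, 8]

Pointers start at i = 1, j = 8.
i stops at index 1 (arr[1]=15 > 14), j stops at index 8 (arr[8]=8 <= 14): swap arr[1] and arr[8], array becomes [14, 8, 38, 36, 28, 26, 17, 4, 15]
i stops at index 2 (arr[2]=38 > 14), j stops at index 7 (arr[7]=4 <= 14): swap arr[2] and arr[7], array becomes [14, 8, 4, 36, 28, 26, 17, 38, 15]
i ends at 3, j ends at 2: the pointers have crossed (j < i), so scanning stops.

Swap pivot arr[0] with arr[2] to place pivot at position 2: [4, 8, 14, 36, 28, 26, 17, 38, 15]
Pivot position: 2

After partitioning with pivot 14, the array becomes [4, 8, 14, 36, 28, 26, 17, 38, 15]. The pivot is placed at index 2. All elements to the left of the pivot are <= 14, and all elements to the right are > 14.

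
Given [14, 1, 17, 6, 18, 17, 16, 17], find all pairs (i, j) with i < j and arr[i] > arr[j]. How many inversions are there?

Finding inversions in [14, 1, 17, 6, 18, 17, 16, 17]:

(0, 1): arr[0]=14 > arr[1]=1
(0, 3): arr[0]=14 > arr[3]=6
(2, 3): arr[2]=17 > arr[3]=6
(2, 6): arr[2]=17 > arr[6]=16
(4, 5): arr[4]=18 > arr[5]=17
(4, 6): arr[4]=18 > arr[6]=16
(4, 7): arr[4]=18 > arr[7]=17
(5, 6): arr[5]=17 > arr[6]=16

Total inversions: 8

The array has 8 inversion(s): (0,1), (0,3), (2,3), (2,6), (4,5), (4,6), (4,7), (5,6). Each pair (i,j) satisfies i < j and arr[i] > arr[j].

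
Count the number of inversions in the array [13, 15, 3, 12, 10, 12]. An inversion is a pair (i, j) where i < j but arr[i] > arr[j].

Finding inversions in [13, 15, 3, 12, 10, 12]:

(0, 2): arr[0]=13 > arr[2]=3
(0, 3): arr[0]=13 > arr[3]=12
(0, 4): arr[0]=13 > arr[4]=10
(0, 5): arr[0]=13 > arr[5]=12
(1, 2): arr[1]=15 > arr[2]=3
(1, 3): arr[1]=15 > arr[3]=12
(1, 4): arr[1]=15 > arr[4]=10
(1, 5): arr[1]=15 > arr[5]=12
(3, 4): arr[3]=12 > arr[4]=10

Total inversions: 9

The array has 9 inversion(s): (0,2), (0,3), (0,4), (0,5), (1,2), (1,3), (1,4), (1,5), (3,4). Each pair (i,j) satisfies i < j and arr[i] > arr[j].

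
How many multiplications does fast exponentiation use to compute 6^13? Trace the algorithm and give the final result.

Computing 6^13 by squaring (build up from 6^1; each line after the first costs one multiplication):

6^1 = 6
6^2 = (6^1)^2 = 6^2 = 36
6^3 = 6 * 6^2 = 6 * 36 = 216
6^6 = (6^3)^2 = 216^2 = 46656
6^12 = (6^6)^2 = 46656^2 = 2176782336
6^13 = 6 * 6^12 = 6 * 2176782336 = 13060694016

Result: 13060694016
Multiplications needed: 5 (5 lines after 6^1)

6^13 = 13060694016. Using exponentiation by squaring, this requires 5 multiplications. The key idea: if the exponent is even, square the half-power; if odd, multiply by the base once.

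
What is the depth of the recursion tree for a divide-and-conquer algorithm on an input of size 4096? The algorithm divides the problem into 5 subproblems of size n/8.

For divide and conquer with division factor 8:

Problem sizes at each level:
Level 0: 4096
Level 1: 512
Level 2: 64
Level 3: 8
Level 4: 1

The root is level 0 and the size-1 base case is level 4 (the tree spans levels 0 through 4, i.e. 5 levels counting the root), so the depth is the number of divisions: log_8(4096) = 4

The recursion tree depth is log_8(4096) = 4. At each level, the problem size is divided by 8, so it takes 4 divisions to reduce to a base case of size 1. The algorithm makes 5 recursive calls at each level.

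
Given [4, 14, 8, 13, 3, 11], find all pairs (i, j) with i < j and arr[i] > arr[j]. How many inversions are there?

Finding inversions in [4, 14, 8, 13, 3, 11]:

(0, 4): arr[0]=4 > arr[4]=3
(1, 2): arr[1]=14 > arr[2]=8
(1, 3): arr[1]=14 > arr[3]=13
(1, 4): arr[1]=14 > arr[4]=3
(1, 5): arr[1]=14 > arr[5]=11
(2, 4): arr[2]=8 > arr[4]=3
(3, 4): arr[3]=13 > arr[4]=3
(3, 5): arr[3]=13 > arr[5]=11

Total inversions: 8

The array has 8 inversion(s): (0,4), (1,2), (1,3), (1,4), (1,5), (2,4), (3,4), (3,5). Each pair (i,j) satisfies i < j and arr[i] > arr[j].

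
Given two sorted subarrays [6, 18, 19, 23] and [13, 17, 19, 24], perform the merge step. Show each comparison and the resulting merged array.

Merging process:

Compare 6 vs 13: take 6 from left. Merged: [6]
Compare 18 vs 13: take 13 from right. Merged: [6, 13]
Compare 18 vs 17: take 17 from right. Merged: [6, 13, 17]
Compare 18 vs 19: take 18 from left. Merged: [6, 13, 17, 18]
Compare 19 vs 19: take 19 from left. Merged: [6, 13, 17, 18, 19]
Compare 23 vs 19: take 19 from right. Merged: [6, 13, 17, 18, 19, 19]
Compare 23 vs 24: take 23 from left. Merged: [6, 13, 17, 18, 19, 19, 23]
Append remaining from right: [24]. Merged: [6, 13, 17, 18, 19, 19, 23, 24]

Final merged array: [6, 13, 17, 18, 19, 19, 23, 24]
Total comparisons: 7

The merged array is [6, 13, 17, 18, 19, 19, 23, 24], requiring 7 comparisons. The merge step runs in O(n) time where n is the total number of elements.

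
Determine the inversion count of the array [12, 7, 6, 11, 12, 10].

Finding inversions in [12, 7, 6, 11, 12, 10]:

(0, 1): arr[0]=12 > arr[1]=7
(0, 2): arr[0]=12 > arr[2]=6
(0, 3): arr[0]=12 > arr[3]=11
(0, 5): arr[0]=12 > arr[5]=10
(1, 2): arr[1]=7 > arr[2]=6
(3, 5): arr[3]=11 > arr[5]=10
(4, 5): arr[4]=12 > arr[5]=10

Total inversions: 7

The array has 7 inversion(s): (0,1), (0,2), (0,3), (0,5), (1,2), (3,5), (4,5). Each pair (i,j) satisfies i < j and arr[i] > arr[j].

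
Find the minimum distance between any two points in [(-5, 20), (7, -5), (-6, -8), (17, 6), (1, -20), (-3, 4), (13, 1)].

Computing all pairwise distances among 7 points:

d((-5, 20), (7, -5)) = 27.7308
d((-5, 20), (-6, -8)) = 28.0179
d((-5, 20), (17, 6)) = 26.0768
d((-5, 20), (1, -20)) = 40.4475
d((-5, 20), (-3, 4)) = 16.1245
d((-5, 20), (13, 1)) = 26.1725
d((7, -5), (-6, -8)) = 13.3417
d((7, -5), (17, 6)) = 14.8661
d((7, -5), (1, -20)) = 16.1555
d((7, -5), (-3, 4)) = 13.4536
d((7, -5), (13, 1)) = 8.4853
d((-6, -8), (17, 6)) = 26.9258
d((-6, -8), (1, -20)) = 13.8924
d((-6, -8), (-3, 4)) = 12.3693
d((-6, -8), (13, 1)) = 21.0238
d((17, 6), (1, -20)) = 30.5287
d((17, 6), (-3, 4)) = 20.0998
d((17, 6), (13, 1)) = 6.4031 <-- minimum
d((1, -20), (-3, 4)) = 24.3311
d((1, -20), (13, 1)) = 24.1868
d((-3, 4), (13, 1)) = 16.2788

Closest pair: (17, 6) and (13, 1) with distance 6.4031

The closest pair is (17, 6) and (13, 1) with Euclidean distance 6.4031. For 7 points, brute-force pairwise comparison is shown above. For large n, the divide-and-conquer algorithm (sort by x, recurse on halves, check the dividing strip) achieves O(n log n).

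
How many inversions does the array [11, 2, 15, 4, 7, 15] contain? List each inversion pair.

Finding inversions in [11, 2, 15, 4, 7, 15]:

(0, 1): arr[0]=11 > arr[1]=2
(0, 3): arr[0]=11 > arr[3]=4
(0, 4): arr[0]=11 > arr[4]=7
(2, 3): arr[2]=15 > arr[3]=4
(2, 4): arr[2]=15 > arr[4]=7

Total inversions: 5

The array has 5 inversion(s): (0,1), (0,3), (0,4), (2,3), (2,4). Each pair (i,j) satisfies i < j and arr[i] > arr[j].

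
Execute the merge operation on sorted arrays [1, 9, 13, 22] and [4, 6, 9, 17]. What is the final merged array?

Merging process:

Compare 1 vs 4: take 1 from left. Merged: [1]
Compare 9 vs 4: take 4 from right. Merged: [1, 4]
Compare 9 vs 6: take 6 from right. Merged: [1, 4, 6]
Compare 9 vs 9: take 9 from left. Merged: [1, 4, 6, 9]
Compare 13 vs 9: take 9 from right. Merged: [1, 4, 6, 9, 9]
Compare 13 vs 17: take 13 from left. Merged: [1, 4, 6, 9, 9, 13]
Compare 22 vs 17: take 17 from right. Merged: [1, 4, 6, 9, 9, 13, 17]
Append remaining from left: [22]. Merged: [1, 4, 6, 9, 9, 13, 17, 22]

Final merged array: [1, 4, 6, 9, 9, 13, 17, 22]
Total comparisons: 7

The merged array is [1, 4, 6, 9, 9, 13, 17, 22], requiring 7 comparisons. The merge step runs in O(n) time where n is the total number of elements.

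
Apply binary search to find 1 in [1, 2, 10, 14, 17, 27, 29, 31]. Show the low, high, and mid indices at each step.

Binary search for 1 in [1, 2, 10, 14, 17, 27, 29, 31]:

lo=0, hi=7, mid=3, arr[mid]=14 -> 14 > 1, search left half
lo=0, hi=2, mid=1, arr[mid]=2 -> 2 > 1, search left half
lo=0, hi=0, mid=0, arr[mid]=1 -> Found target at index 0!

Binary search finds 1 at index 0 after 3 comparisons. The search repeatedly halves the search space by comparing with the middle element.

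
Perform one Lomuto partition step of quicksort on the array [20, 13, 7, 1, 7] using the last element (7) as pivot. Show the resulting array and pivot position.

Lomuto partition with pivot = 7:

Initial array: [20, 13, 7, 1, 7]

arr[0]=20 > 7: no swap
arr[1]=13 > 7: no swap
arr[2]=7 <= 7: swap with position 0, array becomes [7, 13, 20, 1, 7]
arr[3]=1 <= 7: swap with position 1, array becomes [7, 1, 20, 13, 7]

Place pivot at position 2: [7, 1, 7, 13, 20]
Pivot position: 2

After partitioning with pivot 7, the array becomes [7, 1, 7, 13, 20]. The pivot is placed at index 2. All elements to the left of the pivot are <= 7, and all elements to the right are > 7.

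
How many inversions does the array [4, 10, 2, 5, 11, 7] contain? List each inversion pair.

Finding inversions in [4, 10, 2, 5, 11, 7]:

(0, 2): arr[0]=4 > arr[2]=2
(1, 2): arr[1]=10 > arr[2]=2
(1, 3): arr[1]=10 > arr[3]=5
(1, 5): arr[1]=10 > arr[5]=7
(4, 5): arr[4]=11 > arr[5]=7

Total inversions: 5

The array has 5 inversion(s): (0,2), (1,2), (1,3), (1,5), (4,5). Each pair (i,j) satisfies i < j and arr[i] > arr[j].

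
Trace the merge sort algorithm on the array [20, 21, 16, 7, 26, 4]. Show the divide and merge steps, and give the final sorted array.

Merge sort trace:

Split: [20, 21, 16, 7, 26, 4] -> [20, 21, 16] and [7, 26, 4]
  Split: [20, 21, 16] -> [20] and [21, 16]
    Split: [21, 16] -> [21] and [16]
    Merge: [21] + [16] -> [16, 21]
  Merge: [20] + [16, 21] -> [16, 20, 21]
  Split: [7, 26, 4] -> [7] and [26, 4]
    Split: [26, 4] -> [26] and [4]
    Merge: [26] + [4] -> [4, 26]
  Merge: [7] + [4, 26] -> [4, 7, 26]
Merge: [16, 20, 21] + [4, 7, 26] -> [4, 7, 16, 20, 21, 26]

Final sorted array: [4, 7, 16, 20, 21, 26]

The merge sort proceeds by recursively splitting the array and merging sorted halves.
After all merges, the sorted array is [4, 7, 16, 20, 21, 26].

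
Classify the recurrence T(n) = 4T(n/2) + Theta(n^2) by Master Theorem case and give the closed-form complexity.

Master Theorem for T(n) = 4T(n/2) + O(n^2):

a = 4, b = 2, c = 2
log_b(a) = log_2(4) = 2.0000

Case 2: c = 2 = log_2(4) = 2.0000
T(n) = O(n^2 log n) = O(n^2 log n)

For T(n) = 4T(n/2) + O(n^2): log_2(4) = 2.0000. This is Case 2 of the Master Theorem (c = log_b(a), equal work at all levels), giving O(n^2 log n).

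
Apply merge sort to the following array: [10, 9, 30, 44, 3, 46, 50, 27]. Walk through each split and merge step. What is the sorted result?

Merge sort trace:

Split: [10, 9, 30, 44, 3, 46, 50, 27] -> [10, 9, 30, 44] and [3, 46, 50, 27]
  Split: [10, 9, 30, 44] -> [10, 9] and [30, 44]
    Split: [10, 9] -> [10] and [9]
    Merge: [10] + [9] -> [9, 10]
    Split: [30, 44] -> [30] and [44]
    Merge: [30] + [44] -> [30, 44]
  Merge: [9, 10] + [30, 44] -> [9, 10, 30, 44]
  Split: [3, 46, 50, 27] -> [3, 46] and [50, 27]
    Split: [3, 46] -> [3] and [46]
    Merge: [3] + [46] -> [3, 46]
    Split: [50, 27] -> [50] and [27]
    Merge: [50] + [27] -> [27, 50]
  Merge: [3, 46] + [27, 50] -> [3, 27, 46, 50]
Merge: [9, 10, 30, 44] + [3, 27, 46, 50] -> [3, 9, 10, 27, 30, 44, 46, 50]

Final sorted array: [3, 9, 10, 27, 30, 44, 46, 50]

The merge sort proceeds by recursively splitting the array and merging sorted halves.
After all merges, the sorted array is [3, 9, 10, 27, 30, 44, 46, 50].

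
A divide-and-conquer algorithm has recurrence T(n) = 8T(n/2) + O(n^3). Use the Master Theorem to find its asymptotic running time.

Master Theorem for T(n) = 8T(n/2) + O(n^3):

a = 8, b = 2, c = 3
log_b(a) = log_2(8) = 3.0000

Case 2: c = 3 = log_2(8) = 3.0000
T(n) = O(n^3 log n) = O(n^3 log n)

For T(n) = 8T(n/2) + O(n^3): log_2(8) = 3.0000. This is Case 2 of the Master Theorem (c = log_b(a), equal work at all levels), giving O(n^3 log n).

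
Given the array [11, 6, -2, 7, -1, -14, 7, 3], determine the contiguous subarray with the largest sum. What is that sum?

Using Kadane's algorithm on [11, 6, -2, 7, -1, -14, 7, 3]:

Scanning through the array:
Position 1 (value 6): max_ending_here = 17, max_so_far = 17
Position 2 (value -2): max_ending_here = 15, max_so_far = 17
Position 3 (value 7): max_ending_here = 22, max_so_far = 22
Position 4 (value -1): max_ending_here = 21, max_so_far = 22
Position 5 (value -14): max_ending_here = 7, max_so_far = 22
Position 6 (value 7): max_ending_here = 14, max_so_far = 22
Position 7 (value 3): max_ending_here = 17, max_so_far = 22

Maximum subarray: [11, 6, -2, 7]
Maximum sum: 22

The maximum subarray is [11, 6, -2, 7] with sum 22. This subarray runs from index 0 to index 3.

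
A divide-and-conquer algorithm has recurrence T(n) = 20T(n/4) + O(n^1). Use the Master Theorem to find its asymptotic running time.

Master Theorem for T(n) = 20T(n/4) + O(n^1):

a = 20, b = 4, c = 1
log_b(a) = log_4(20) = 2.1610

Case 1: c = 1 < log_4(20) = 2.1610
T(n) = O(n^(log_4 20))

For T(n) = 20T(n/4) + O(n^1): log_4(20) = 2.1610. This is Case 1 of the Master Theorem (c < log_b(a), work dominated by leaves), giving O(n^(log_4 20)).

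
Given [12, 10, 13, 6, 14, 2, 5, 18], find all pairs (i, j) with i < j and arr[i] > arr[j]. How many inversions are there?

Finding inversions in [12, 10, 13, 6, 14, 2, 5, 18]:

(0, 1): arr[0]=12 > arr[1]=10
(0, 3): arr[0]=12 > arr[3]=6
(0, 5): arr[0]=12 > arr[5]=2
(0, 6): arr[0]=12 > arr[6]=5
(1, 3): arr[1]=10 > arr[3]=6
(1, 5): arr[1]=10 > arr[5]=2
(1, 6): arr[1]=10 > arr[6]=5
(2, 3): arr[2]=13 > arr[3]=6
(2, 5): arr[2]=13 > arr[5]=2
(2, 6): arr[2]=13 > arr[6]=5
(3, 5): arr[3]=6 > arr[5]=2
(3, 6): arr[3]=6 > arr[6]=5
(4, 5): arr[4]=14 > arr[5]=2
(4, 6): arr[4]=14 > arr[6]=5

Total inversions: 14

The array has 14 inversion(s): (0,1), (0,3), (0,5), (0,6), (1,3), (1,5), (1,6), (2,3), (2,5), (2,6), (3,5), (3,6), (4,5), (4,6). Each pair (i,j) satisfies i < j and arr[i] > arr[j].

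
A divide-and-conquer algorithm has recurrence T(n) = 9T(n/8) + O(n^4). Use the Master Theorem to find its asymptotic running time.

Master Theorem for T(n) = 9T(n/8) + O(n^4):

a = 9, b = 8, c = 4
log_b(a) = log_8(9) = 1.0566

Case 3: c = 4 > log_8(9) = 1.0566
T(n) = O(n^4) = O(n^4)

For T(n) = 9T(n/8) + O(n^4): log_8(9) = 1.0566. This is Case 3 of the Master Theorem (c > log_b(a), work dominated by root), giving O(n^4).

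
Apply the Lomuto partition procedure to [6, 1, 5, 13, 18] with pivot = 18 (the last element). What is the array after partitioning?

Lomuto partition with pivot = 18:

Initial array: [6, 1, 5, 13, 18]

arr[0]=6 <= 18: swap with position 0, array becomes [6, 1, 5, 13, 18]
arr[1]=1 <= 18: swap with position 1, array becomes [6, 1, 5, 13, 18]
arr[2]=5 <= 18: swap with position 2, array becomes [6, 1, 5, 13, 18]
arr[3]=13 <= 18: swap with position 3, array becomes [6, 1, 5, 13, 18]

Place pivot at position 4: [6, 1, 5, 13, 18]
Pivot position: 4

After partitioning with pivot 18, the array becomes [6, 1, 5, 13, 18]. The pivot is placed at index 4. All elements to the left of the pivot are <= 18, and all elements to the right are > 18.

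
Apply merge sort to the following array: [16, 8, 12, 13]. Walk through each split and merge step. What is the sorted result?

Merge sort trace:

Split: [16, 8, 12, 13] -> [16, 8] and [12, 13]
  Split: [16, 8] -> [16] and [8]
  Merge: [16] + [8] -> [8, 16]
  Split: [12, 13] -> [12] and [13]
  Merge: [12] + [13] -> [12, 13]
Merge: [8, 16] + [12, 13] -> [8, 12, 13, 16]

Final sorted array: [8, 12, 13, 16]

The merge sort proceeds by recursively splitting the array and merging sorted halves.
After all merges, the sorted array is [8, 12, 13, 16].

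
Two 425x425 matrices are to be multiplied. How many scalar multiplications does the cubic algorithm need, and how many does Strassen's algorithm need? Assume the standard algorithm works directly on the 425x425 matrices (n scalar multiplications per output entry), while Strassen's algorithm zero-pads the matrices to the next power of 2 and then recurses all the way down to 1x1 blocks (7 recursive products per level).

Matrix multiplication for 425x425 matrices:

Strassen's algorithm requires power-of-2 dimensions. Pad 425x425 to 512x512 (next power of 2).

Standard algorithm: 425^3 = 76765625 multiplications
Strassen's algorithm: 7^(log2(512)) = 7^9 = 40353607 multiplications
Savings: 76765625 - 40353607 = 36412018 multiplications

Standard: 76765625 multiplications (425^3). Strassen: 40353607 multiplications (7^9, after padding to 512x512). Strassen reduces 8 recursive multiplications to 7 at each level.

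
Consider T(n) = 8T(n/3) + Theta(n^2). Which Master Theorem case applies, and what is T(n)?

Master Theorem for T(n) = 8T(n/3) + O(n^2):

a = 8, b = 3, c = 2
log_b(a) = log_3(8) = 1.8928

Case 3: c = 2 > log_3(8) = 1.8928
T(n) = O(n^2) = O(n^2)

For T(n) = 8T(n/3) + O(n^2): log_3(8) = 1.8928. This is Case 3 of the Master Theorem (c > log_b(a), work dominated by root), giving O(n^2).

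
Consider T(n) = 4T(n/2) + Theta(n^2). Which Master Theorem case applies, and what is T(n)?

Master Theorem for T(n) = 4T(n/2) + O(n^2):

a = 4, b = 2, c = 2
log_b(a) = log_2(4) = 2.0000

Case 2: c = 2 = log_2(4) = 2.0000
T(n) = O(n^2 log n) = O(n^2 log n)

For T(n) = 4T(n/2) + O(n^2): log_2(4) = 2.0000. This is Case 2 of the Master Theorem (c = log_b(a), equal work at all levels), giving O(n^2 log n).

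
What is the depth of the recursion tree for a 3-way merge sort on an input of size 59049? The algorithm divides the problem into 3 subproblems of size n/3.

For divide and conquer with division factor 3:

Problem sizes at each level:
Level 0: 59049
Level 1: 19683
Level 2: 6561
Level 3: 2187
Level 4: 729
Level 5: 243
Level 6: 81
Level 7: 27
Level 8: 9
Level 9: 3
Level 10: 1

The root is level 0 and the size-1 base case is level 10 (the tree spans levels 0 through 10, i.e. 11 levels counting the root), so the depth is the number of divisions: log_3(59049) = 10

The recursion tree depth is log_3(59049) = 10. At each level, the problem size is divided by 3, so it takes 10 divisions to reduce to a base case of size 1. The algorithm makes 3 recursive calls at each level.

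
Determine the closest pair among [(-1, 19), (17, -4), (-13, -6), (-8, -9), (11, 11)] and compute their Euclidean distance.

Computing all pairwise distances among 5 points:

d((-1, 19), (17, -4)) = 29.2062
d((-1, 19), (-13, -6)) = 27.7308
d((-1, 19), (-8, -9)) = 28.8617
d((-1, 19), (11, 11)) = 14.4222
d((17, -4), (-13, -6)) = 30.0666
d((17, -4), (-8, -9)) = 25.4951
d((17, -4), (11, 11)) = 16.1555
d((-13, -6), (-8, -9)) = 5.831 <-- minimum
d((-13, -6), (11, 11)) = 29.4109
d((-8, -9), (11, 11)) = 27.5862

Closest pair: (-13, -6) and (-8, -9) with distance 5.831

The closest pair is (-13, -6) and (-8, -9) with Euclidean distance 5.831. For 5 points, brute-force pairwise comparison is shown above. For large n, the divide-and-conquer algorithm (sort by x, recurse on halves, check the dividing strip) achieves O(n log n).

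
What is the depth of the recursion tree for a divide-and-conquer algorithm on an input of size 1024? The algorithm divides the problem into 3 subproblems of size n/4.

For divide and conquer with division factor 4:

Problem sizes at each level:
Level 0: 1024
Level 1: 256
Level 2: 64
Level 3: 16
Level 4: 4
Level 5: 1

The root is level 0 and the size-1 base case is level 5 (the tree spans levels 0 through 5, i.e. 6 levels counting the root), so the depth is the number of divisions: log_4(1024) = 5

The recursion tree depth is log_4(1024) = 5. At each level, the problem size is divided by 4, so it takes 5 divisions to reduce to a base case of size 1. The algorithm makes 3 recursive calls at each level.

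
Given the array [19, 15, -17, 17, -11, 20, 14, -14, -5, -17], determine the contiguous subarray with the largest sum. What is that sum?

Using Kadane's algorithm on [19, 15, -17, 17, -11, 20, 14, -14, -5, -17]:

Scanning through the array:
Position 1 (value 15): max_ending_here = 34, max_so_far = 34
Position 2 (value -17): max_ending_here = 17, max_so_far = 34
Position 3 (value 17): max_ending_here = 34, max_so_far = 34
Position 4 (value -11): max_ending_here = 23, max_so_far = 34
Position 5 (value 20): max_ending_here = 43, max_so_far = 43
Position 6 (value 14): max_ending_here = 57, max_so_far = 57
Position 7 (value -14): max_ending_here = 43, max_so_far = 57
Position 8 (value -5): max_ending_here = 38, max_so_far = 57
Position 9 (value -17): max_ending_here = 21, max_so_far = 57

Maximum subarray: [19, 15, -17, 17, -11, 20, 14]
Maximum sum: 57

The maximum subarray is [19, 15, -17, 17, -11, 20, 14] with sum 57. This subarray runs from index 0 to index 6.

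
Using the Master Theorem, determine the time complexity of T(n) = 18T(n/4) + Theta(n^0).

Master Theorem for T(n) = 18T(n/4) + O(n^0):

a = 18, b = 4, c = 0
log_b(a) = log_4(18) = 2.0850

Case 1: c = 0 < log_4(18) = 2.0850
T(n) = O(n^(log_4 18))

For T(n) = 18T(n/4) + O(n^0): log_4(18) = 2.0850. This is Case 1 of the Master Theorem (c < log_b(a), work dominated by leaves), giving O(n^(log_4 18)).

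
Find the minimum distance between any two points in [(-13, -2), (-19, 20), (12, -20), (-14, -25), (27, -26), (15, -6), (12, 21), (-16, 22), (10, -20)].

Computing all pairwise distances among 9 points:

d((-13, -2), (-19, 20)) = 22.8035
d((-13, -2), (12, -20)) = 30.8058
d((-13, -2), (-14, -25)) = 23.0217
d((-13, -2), (27, -26)) = 46.6476
d((-13, -2), (15, -6)) = 28.2843
d((-13, -2), (12, 21)) = 33.9706
d((-13, -2), (-16, 22)) = 24.1868
d((-13, -2), (10, -20)) = 29.2062
d((-19, 20), (12, -20)) = 50.6063
d((-19, 20), (-14, -25)) = 45.2769
d((-19, 20), (27, -26)) = 65.0538
d((-19, 20), (15, -6)) = 42.8019
d((-19, 20), (12, 21)) = 31.0161
d((-19, 20), (-16, 22)) = 3.6056
d((-19, 20), (10, -20)) = 49.4065
d((12, -20), (-14, -25)) = 26.4764
d((12, -20), (27, -26)) = 16.1555
d((12, -20), (15, -6)) = 14.3178
d((12, -20), (12, 21)) = 41.0
d((12, -20), (-16, 22)) = 50.4777
d((12, -20), (10, -20)) = 2.0 <-- minimum
d((-14, -25), (27, -26)) = 41.0122
d((-14, -25), (15, -6)) = 34.6699
d((-14, -25), (12, 21)) = 52.8394
d((-14, -25), (-16, 22)) = 47.0425
d((-14, -25), (10, -20)) = 24.5153
d((27, -26), (15, -6)) = 23.3238
d((27, -26), (12, 21)) = 49.3356
d((27, -26), (-16, 22)) = 64.4438
d((27, -26), (10, -20)) = 18.0278
d((15, -6), (12, 21)) = 27.1662
d((15, -6), (-16, 22)) = 41.7732
d((15, -6), (10, -20)) = 14.8661
d((12, 21), (-16, 22)) = 28.0179
d((12, 21), (10, -20)) = 41.0488
d((-16, 22), (10, -20)) = 49.3964

Closest pair: (12, -20) and (10, -20) with distance 2.0

The closest pair is (12, -20) and (10, -20) with Euclidean distance 2.0. For 9 points, brute-force pairwise comparison is shown above. For large n, the divide-and-conquer algorithm (sort by x, recurse on halves, check the dividing strip) achieves O(n log n).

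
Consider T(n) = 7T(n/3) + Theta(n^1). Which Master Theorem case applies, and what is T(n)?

Master Theorem for T(n) = 7T(n/3) + O(n^1):

a = 7, b = 3, c = 1
log_b(a) = log_3(7) = 1.7712

Case 1: c = 1 < log_3(7) = 1.7712
T(n) = O(n^(log_3 7))

For T(n) = 7T(n/3) + O(n^1): log_3(7) = 1.7712. This is Case 1 of the Master Theorem (c < log_b(a), work dominated by leaves), giving O(n^(log_3 7)).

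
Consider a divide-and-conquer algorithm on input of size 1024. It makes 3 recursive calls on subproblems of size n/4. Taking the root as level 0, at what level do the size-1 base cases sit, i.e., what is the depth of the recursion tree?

For divide and conquer with division factor 4:

Problem sizes at each level:
Level 0: 1024
Level 1: 256
Level 2: 64
Level 3: 16
Level 4: 4
Level 5: 1

The root is level 0 and the size-1 base case is level 5 (the tree spans levels 0 through 5, i.e. 6 levels counting the root), so the depth is the number of divisions: log_4(1024) = 5

The recursion tree depth is log_4(1024) = 5. At each level, the problem size is divided by 4, so it takes 5 divisions to reduce to a base case of size 1. The algorithm makes 3 recursive calls at each level.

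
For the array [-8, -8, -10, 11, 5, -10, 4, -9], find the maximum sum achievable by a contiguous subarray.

Using Kadane's algorithm on [-8, -8, -10, 11, 5, -10, 4, -9]:

Scanning through the array:
Position 1 (value -8): max_ending_here = -8, max_so_far = -8
Position 2 (value -10): max_ending_here = -10, max_so_far = -8
Position 3 (value 11): max_ending_here = 11, max_so_far = 11
Position 4 (value 5): max_ending_here = 16, max_so_far = 16
Position 5 (value -10): max_ending_here = 6, max_so_far = 16
Position 6 (value 4): max_ending_here = 10, max_so_far = 16
Position 7 (value -9): max_ending_here = 1, max_so_far = 16

Maximum subarray: [11, 5]
Maximum sum: 16

The maximum subarray is [11, 5] with sum 16. This subarray runs from index 3 to index 4.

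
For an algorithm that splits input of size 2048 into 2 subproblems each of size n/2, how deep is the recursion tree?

For divide and conquer with division factor 2:

Problem sizes at each level:
Level 0: 2048
Level 1: 1024
Level 2: 512
Level 3: 256
Level 4: 128
Level 5: 64
Level 6: 32
Level 7: 16
Level 8: 8
Level 9: 4
Level 10: 2
Level 11: 1

The root is level 0 and the size-1 base case is level 11 (the tree spans levels 0 through 11, i.e. 12 levels counting the root), so the depth is the number of divisions: log_2(2048) = 11

The recursion tree depth is log_2(2048) = 11. At each level, the problem size is divided by 2, so it takes 11 divisions to reduce to a base case of size 1. The algorithm makes 2 recursive calls at each level.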